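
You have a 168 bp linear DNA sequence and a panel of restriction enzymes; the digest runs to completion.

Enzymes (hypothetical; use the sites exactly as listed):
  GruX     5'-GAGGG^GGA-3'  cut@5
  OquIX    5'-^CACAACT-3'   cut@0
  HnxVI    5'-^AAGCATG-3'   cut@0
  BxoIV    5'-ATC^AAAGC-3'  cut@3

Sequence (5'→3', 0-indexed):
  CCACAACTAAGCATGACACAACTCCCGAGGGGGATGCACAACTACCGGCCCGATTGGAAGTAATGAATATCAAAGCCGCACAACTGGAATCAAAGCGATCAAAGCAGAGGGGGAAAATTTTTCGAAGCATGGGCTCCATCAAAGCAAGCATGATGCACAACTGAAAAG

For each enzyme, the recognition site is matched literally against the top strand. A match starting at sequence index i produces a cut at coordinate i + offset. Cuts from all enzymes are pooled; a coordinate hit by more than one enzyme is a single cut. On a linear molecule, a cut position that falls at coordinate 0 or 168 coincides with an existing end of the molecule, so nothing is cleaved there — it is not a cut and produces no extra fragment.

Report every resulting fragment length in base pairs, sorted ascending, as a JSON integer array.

Per-enzyme occurrences:
  GruX (GAGGGGGA, off=5): starts [26, 106] → cuts [31, 111]
  OquIX (CACAACT, off=0): starts [1, 16, 36, 78, 155] → cuts [1, 16, 36, 78, 155]
  HnxVI (AAGCATG, off=0): starts [8, 124, 145] → cuts [8, 124, 145]
  BxoIV (ATCAAAGC, off=3): starts [68, 88, 97, 137] → cuts [71, 91, 100, 140]

All cut coordinates (distinct, sorted): [1, 8, 16, 31, 36, 71, 78, 91, 100, 111, 124, 140, 145, 155]

Fragment lengths:
  [0,1): 1 bp
  [1,8): 7 bp
  [8,16): 8 bp
  [16,31): 15 bp
  [31,36): 5 bp
  [36,71): 35 bp
  [71,78): 7 bp
  [78,91): 13 bp
  [91,100): 9 bp
  [100,111): 11 bp
  [111,124): 13 bp
  [124,140): 16 bp
  [140,145): 5 bp
  [145,155): 10 bp
  [155,168): 13 bp

[1,5,5,7,7,8,9,10,11,13,13,13,15,16,35]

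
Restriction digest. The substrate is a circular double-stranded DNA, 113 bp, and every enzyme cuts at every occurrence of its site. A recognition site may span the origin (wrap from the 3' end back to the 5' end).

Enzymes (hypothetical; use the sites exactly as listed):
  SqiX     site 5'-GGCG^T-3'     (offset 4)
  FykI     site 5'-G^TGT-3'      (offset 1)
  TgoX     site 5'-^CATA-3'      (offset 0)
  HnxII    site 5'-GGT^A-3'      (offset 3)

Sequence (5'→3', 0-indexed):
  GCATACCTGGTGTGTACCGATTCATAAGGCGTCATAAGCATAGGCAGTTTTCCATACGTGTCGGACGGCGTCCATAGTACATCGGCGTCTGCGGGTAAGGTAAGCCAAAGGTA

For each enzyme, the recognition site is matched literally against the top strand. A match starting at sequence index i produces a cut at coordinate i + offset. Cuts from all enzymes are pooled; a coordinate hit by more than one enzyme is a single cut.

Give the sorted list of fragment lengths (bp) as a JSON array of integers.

Scan for sites:
  SqiX GGCGT/4: at [27, 66, 83] ⇒ [31, 70, 87]
  FykI GTGT/1: at [9, 11, 57] ⇒ [10, 12, 58]
  TgoX CATA/0: at [1, 22, 32, 38, 52, 72] ⇒ [1, 22, 32, 38, 52, 72]
  HnxII GGTA/3: at [93, 98, 109] ⇒ [96, 101, 112]

Pooled cuts: [1, 10, 12, 22, 31, 32, 38, 52, 58, 70, 72, 87, 96, 101, 112]

Fragment lengths:
  1→10: 9 bp
  10→12: 2 bp
  12→22: 10 bp
  22→31: 9 bp
  31→32: 1 bp
  32→38: 6 bp
  38→52: 14 bp
  52→58: 6 bp
  58→70: 12 bp
  70→72: 2 bp
  72→87: 15 bp
  87→96: 9 bp
  96→101: 5 bp
  101→112: 11 bp
  112→1 (wrap): 113-112+1 = 2 bp

[1,2,2,2,5,6,6,9,9,9,10,11,12,14,15]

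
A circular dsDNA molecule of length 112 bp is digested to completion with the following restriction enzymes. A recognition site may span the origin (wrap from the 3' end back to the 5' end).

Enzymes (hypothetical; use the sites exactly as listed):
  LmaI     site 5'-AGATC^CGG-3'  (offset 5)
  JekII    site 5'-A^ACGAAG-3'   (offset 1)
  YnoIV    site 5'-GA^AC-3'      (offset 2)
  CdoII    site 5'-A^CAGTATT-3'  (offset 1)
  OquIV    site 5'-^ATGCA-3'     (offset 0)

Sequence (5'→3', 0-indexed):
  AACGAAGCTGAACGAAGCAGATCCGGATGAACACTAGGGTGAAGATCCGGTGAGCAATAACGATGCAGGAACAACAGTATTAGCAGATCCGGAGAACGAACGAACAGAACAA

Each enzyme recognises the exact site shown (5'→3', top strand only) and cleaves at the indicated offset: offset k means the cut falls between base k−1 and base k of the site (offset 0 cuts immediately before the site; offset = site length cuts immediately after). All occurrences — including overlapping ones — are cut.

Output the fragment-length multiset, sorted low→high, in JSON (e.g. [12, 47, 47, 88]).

[4,4,4,5,5,6,7,8,10,12,15,15,17]

Site scan:
  LmaI AGATCCGG/5: at [18, 42, 84] ⇒ [23, 47, 89]
  JekII AACGAAG/1: at [0, 10] ⇒ [1, 11]
  YnoIV GAAC/2: at [9, 28, 68, 93, 97, 101, 106] ⇒ [11, 30, 70, 95, 99, 103, 108]
  CdoII ACAGTATT/1: at [73] ⇒ [74]
  OquIV ATGCA/0: at [62] ⇒ [62]

Pooled cuts: [1, 11, 23, 30, 47, 62, 70, 74, 89, 95, 99, 103, 108]

Fragment lengths:
  1→11: 10 bp
  11→23: 12 bp
  23→30: 7 bp
  30→47: 17 bp
  47→62: 15 bp
  62→70: 8 bp
  70→74: 4 bp
  74→89: 15 bp
  89→95: 6 bp
  95→99: 4 bp
  99→103: 4 bp
  103→108: 5 bp
  108→1 (wrap): 112-108+1 = 5 bp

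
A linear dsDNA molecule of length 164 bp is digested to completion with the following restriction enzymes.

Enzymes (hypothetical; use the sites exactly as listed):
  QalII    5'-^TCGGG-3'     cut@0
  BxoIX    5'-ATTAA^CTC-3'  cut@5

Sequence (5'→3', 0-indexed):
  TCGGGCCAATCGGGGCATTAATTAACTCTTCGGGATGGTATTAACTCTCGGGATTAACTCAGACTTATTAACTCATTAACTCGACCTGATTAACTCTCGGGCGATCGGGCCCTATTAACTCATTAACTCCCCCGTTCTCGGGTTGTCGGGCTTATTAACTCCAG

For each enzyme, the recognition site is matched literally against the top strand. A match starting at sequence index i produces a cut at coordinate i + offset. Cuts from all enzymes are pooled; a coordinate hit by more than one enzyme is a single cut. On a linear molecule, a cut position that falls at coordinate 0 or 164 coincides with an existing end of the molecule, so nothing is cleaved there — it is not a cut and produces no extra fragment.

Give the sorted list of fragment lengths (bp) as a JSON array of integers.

[3,3,4,6,8,8,8,8,9,10,11,13,14,14,14,15,16]

Scan for sites:
  QalII (TCGGG, off=0): starts [0, 9, 29, 47, 96, 104, 137, 145] → cuts [9, 29, 47, 96, 104, 137, 145] (position 0 is a terminus of the linear molecule — no cut)
  BxoIX (ATTAACTC, off=5): starts [20, 39, 52, 66, 74, 88, 113, 121, 153] → cuts [25, 44, 57, 71, 79, 93, 118, 126, 158]

Pooled cuts: [9, 25, 29, 44, 47, 57, 71, 79, 93, 96, 104, 118, 126, 137, 145, 158]

Fragments:
  [0,9): 9 bp
  [9,25): 16 bp
  [25,29): 4 bp
  [29,44): 15 bp
  [44,47): 3 bp
  [47,57): 10 bp
  [57,71): 14 bp
  [71,79): 8 bp
  [79,93): 14 bp
  [93,96): 3 bp
  [96,104): 8 bp
  [104,118): 14 bp
  [118,126): 8 bp
  [126,137): 11 bp
  [137,145): 8 bp
  [145,158): 13 bp
  [158,164): 6 bp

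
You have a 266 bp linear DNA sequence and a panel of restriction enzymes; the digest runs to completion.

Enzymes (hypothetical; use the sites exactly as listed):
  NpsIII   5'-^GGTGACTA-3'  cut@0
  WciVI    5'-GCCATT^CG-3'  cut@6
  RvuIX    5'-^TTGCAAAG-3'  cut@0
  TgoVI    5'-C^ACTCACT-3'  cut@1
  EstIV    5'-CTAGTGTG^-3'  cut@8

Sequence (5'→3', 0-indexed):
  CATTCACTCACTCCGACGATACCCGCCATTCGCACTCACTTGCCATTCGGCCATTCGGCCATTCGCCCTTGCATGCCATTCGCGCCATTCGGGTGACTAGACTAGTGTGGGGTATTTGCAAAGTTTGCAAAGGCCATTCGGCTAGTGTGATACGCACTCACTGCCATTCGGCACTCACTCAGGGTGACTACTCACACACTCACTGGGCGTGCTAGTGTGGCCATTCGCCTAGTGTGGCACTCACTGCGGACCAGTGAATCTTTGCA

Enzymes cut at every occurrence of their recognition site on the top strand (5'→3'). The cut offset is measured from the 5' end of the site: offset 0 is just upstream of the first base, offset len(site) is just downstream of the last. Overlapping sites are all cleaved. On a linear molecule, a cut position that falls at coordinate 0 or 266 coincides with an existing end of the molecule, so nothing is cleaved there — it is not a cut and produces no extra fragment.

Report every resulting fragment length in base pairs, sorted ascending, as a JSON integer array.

[2,2,3,4,5,6,6,6,8,8,9,9,10,11,11,13,14,14,15,17,18,22,25,28]

Site scan:
  NpsIII (GGTGACTA, off=0): starts [91, 182] → cuts [91, 182]
  WciVI (GCCATTCG, off=6): starts [24, 41, 49, 57, 74, 83, 132, 162, 219] → cuts [30, 47, 55, 63, 80, 89, 138, 168, 225]
  RvuIX (TTGCAAAG, off=0): starts [115, 124] → cuts [115, 124]
  TgoVI (CACTCACT, off=1): starts [4, 32, 154, 171, 196, 237] → cuts [5, 33, 155, 172, 197, 238]
  EstIV (CTAGTGTG, off=8): starts [101, 141, 211, 228] → cuts [109, 149, 219, 236]

All cut coordinates (distinct, sorted): [5, 30, 33, 47, 55, 63, 80, 89, 91, 109, 115, 124, 138, 149, 155, 168, 172, 182, 197, 219, 225, 236, 238]

Fragment lengths:
  [0,5): 5 bp
  [5,30): 25 bp
  [30,33): 3 bp
  [33,47): 14 bp
  [47,55): 8 bp
  [55,63): 8 bp
  [63,80): 17 bp
  [80,89): 9 bp
  [89,91): 2 bp
  [91,109): 18 bp
  [109,115): 6 bp
  [115,124): 9 bp
  [124,138): 14 bp
  [138,149): 11 bp
  [149,155): 6 bp
  [155,168): 13 bp
  [168,172): 4 bp
  [172,182): 10 bp
  [182,197): 15 bp
  [197,219): 22 bp
  [219,225): 6 bp
  [225,236): 11 bp
  [236,238): 2 bp
  [238,266): 28 bp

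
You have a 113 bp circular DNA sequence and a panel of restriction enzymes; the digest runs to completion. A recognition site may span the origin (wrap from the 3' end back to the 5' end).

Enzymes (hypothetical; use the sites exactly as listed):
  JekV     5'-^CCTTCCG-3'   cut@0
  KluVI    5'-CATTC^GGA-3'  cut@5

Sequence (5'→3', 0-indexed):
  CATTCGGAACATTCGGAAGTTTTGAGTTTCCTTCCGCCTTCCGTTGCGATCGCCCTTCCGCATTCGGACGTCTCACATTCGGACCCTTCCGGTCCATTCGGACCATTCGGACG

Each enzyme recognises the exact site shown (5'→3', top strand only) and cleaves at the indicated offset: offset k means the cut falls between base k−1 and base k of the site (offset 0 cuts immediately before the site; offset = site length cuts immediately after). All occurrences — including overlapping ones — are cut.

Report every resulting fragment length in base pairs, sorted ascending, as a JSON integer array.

[4,7,9,9,10,12,15,15,15,17]

Site scan:
  JekV (CCTTCCG, off=0): starts [29, 36, 53, 84] → cuts [29, 36, 53, 84]
  KluVI (CATTCGGA, off=5): starts [0, 9, 60, 75, 94, 103] → cuts [5, 14, 65, 80, 99, 108]

Pooled cuts: [5, 14, 29, 36, 53, 65, 80, 84, 99, 108]

Fragments:
  5→14: 9 bp
  14→29: 15 bp
  29→36: 7 bp
  36→53: 17 bp
  53→65: 12 bp
  65→80: 15 bp
  80→84: 4 bp
  84→99: 15 bp
  99→108: 9 bp
  108→5 (wrap): 113-108+5 = 10 bp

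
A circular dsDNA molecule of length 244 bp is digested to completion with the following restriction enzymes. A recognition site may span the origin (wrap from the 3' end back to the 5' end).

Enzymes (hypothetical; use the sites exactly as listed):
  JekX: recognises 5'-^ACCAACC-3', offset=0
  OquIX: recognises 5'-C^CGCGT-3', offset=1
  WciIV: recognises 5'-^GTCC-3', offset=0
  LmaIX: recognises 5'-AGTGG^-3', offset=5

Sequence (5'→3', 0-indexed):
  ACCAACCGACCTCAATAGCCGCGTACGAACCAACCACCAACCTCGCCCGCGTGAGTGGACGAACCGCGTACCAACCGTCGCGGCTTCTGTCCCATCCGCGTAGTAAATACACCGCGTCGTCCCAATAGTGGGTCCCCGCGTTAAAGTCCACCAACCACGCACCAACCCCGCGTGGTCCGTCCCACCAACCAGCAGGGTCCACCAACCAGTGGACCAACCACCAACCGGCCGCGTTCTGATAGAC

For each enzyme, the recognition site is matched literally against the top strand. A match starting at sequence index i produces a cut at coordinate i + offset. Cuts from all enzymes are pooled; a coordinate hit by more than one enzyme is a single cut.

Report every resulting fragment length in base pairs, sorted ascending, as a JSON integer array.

[4,4,4,5,5,5,6,6,6,7,7,8,8,9,9,10,11,11,12,12,13,13,15,16,19,19]

Site scan:
  JekX (ACCAACC, off=0): starts [0, 28, 35, 69, 149, 160, 183, 200, 212, 219] → cuts [0, 28, 35, 69, 149, 160, 183, 200, 212, 219]
  OquIX (CCGCGT, off=1): starts [18, 46, 63, 95, 111, 135, 167, 228] → cuts [19, 47, 64, 96, 112, 136, 168, 229]
  WciIV (GTCC, off=0): starts [88, 118, 131, 145, 174, 178, 196] → cuts [88, 118, 131, 145, 174, 178, 196]
  LmaIX (AGTGG, off=5): starts [53, 126, 207] → cuts [58, 131, 212]

All cut coordinates (distinct, sorted): [0, 19, 28, 35, 47, 58, 64, 69, 88, 96, 112, 118, 131, 136, 145, 149, 160, 168, 174, 178, 183, 196, 200, 212, 219, 229]

Fragment lengths:
  0→19: 19 bp
  19→28: 9 bp
  28→35: 7 bp
  35→47: 12 bp
  47→58: 11 bp
  58→64: 6 bp
  64→69: 5 bp
  69→88: 19 bp
  88→96: 8 bp
  96→112: 16 bp
  112→118: 6 bp
  118→131: 13 bp
  131→136: 5 bp
  136→145: 9 bp
  145→149: 4 bp
  149→160: 11 bp
  160→168: 8 bp
  168→174: 6 bp
  174→178: 4 bp
  178→183: 5 bp
  183→196: 13 bp
  196→200: 4 bp
  200→212: 12 bp
  212→219: 7 bp
  219→229: 10 bp
  229→0 (wrap): 244-229+0 = 15 bp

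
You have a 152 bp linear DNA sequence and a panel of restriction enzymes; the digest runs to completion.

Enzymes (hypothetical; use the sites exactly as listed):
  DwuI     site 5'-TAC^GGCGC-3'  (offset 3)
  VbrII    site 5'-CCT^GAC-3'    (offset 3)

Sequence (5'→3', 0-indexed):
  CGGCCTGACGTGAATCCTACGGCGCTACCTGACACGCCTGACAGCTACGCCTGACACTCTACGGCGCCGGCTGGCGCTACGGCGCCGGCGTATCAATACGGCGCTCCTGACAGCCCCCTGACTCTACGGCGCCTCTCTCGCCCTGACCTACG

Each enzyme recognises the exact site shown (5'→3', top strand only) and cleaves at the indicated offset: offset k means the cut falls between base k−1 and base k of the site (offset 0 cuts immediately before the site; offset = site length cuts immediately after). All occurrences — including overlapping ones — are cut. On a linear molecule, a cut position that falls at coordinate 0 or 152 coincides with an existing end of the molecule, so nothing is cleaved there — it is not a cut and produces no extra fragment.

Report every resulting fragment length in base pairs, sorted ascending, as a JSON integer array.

[6,8,8,9,9,10,10,11,13,14,17,18,19]

Scan for sites:
  DwuI TACGGCGC/3: at [17, 59, 77, 96, 124] ⇒ [20, 62, 80, 99, 127]
  VbrII CCTGAC/3: at [3, 27, 36, 49, 105, 116, 141] ⇒ [6, 30, 39, 52, 108, 119, 144]

All cut coordinates (distinct, sorted): [6, 20, 30, 39, 52, 62, 80, 99, 108, 119, 127, 144]

Fragment lengths:
  [0,6): 6 bp
  [6,20): 14 bp
  [20,30): 10 bp
  [30,39): 9 bp
  [39,52): 13 bp
  [52,62): 10 bp
  [62,80): 18 bp
  [80,99): 19 bp
  [99,108): 9 bp
  [108,119): 11 bp
  [119,127): 8 bp
  [127,144): 17 bp
  [144,152): 8 bp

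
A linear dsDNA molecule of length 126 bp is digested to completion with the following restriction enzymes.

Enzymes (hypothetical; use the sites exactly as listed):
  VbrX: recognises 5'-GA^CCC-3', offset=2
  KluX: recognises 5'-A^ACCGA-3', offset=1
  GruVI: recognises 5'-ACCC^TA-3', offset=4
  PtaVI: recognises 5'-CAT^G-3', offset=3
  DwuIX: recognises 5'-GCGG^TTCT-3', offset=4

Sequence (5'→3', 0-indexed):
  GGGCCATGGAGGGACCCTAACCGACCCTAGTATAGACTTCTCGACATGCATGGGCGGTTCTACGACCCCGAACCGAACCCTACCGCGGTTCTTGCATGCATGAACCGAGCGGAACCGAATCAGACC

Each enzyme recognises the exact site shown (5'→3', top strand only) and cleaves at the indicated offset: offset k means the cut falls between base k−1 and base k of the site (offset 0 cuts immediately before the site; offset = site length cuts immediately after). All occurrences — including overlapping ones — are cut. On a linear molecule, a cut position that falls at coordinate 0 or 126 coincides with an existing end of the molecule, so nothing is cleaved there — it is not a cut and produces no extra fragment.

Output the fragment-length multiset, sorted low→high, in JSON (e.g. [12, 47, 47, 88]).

Scan for sites:
  VbrX (GACCC, off=2): starts [12, 22, 63] → cuts [14, 24, 65]
  KluX (AACCGA, off=1): starts [18, 70, 102, 112] → cuts [19, 71, 103, 113]
  GruVI (ACCCTA, off=4): starts [13, 23, 76] → cuts [17, 27, 80]
  PtaVI (CATG, off=3): starts [4, 44, 48, 94, 98] → cuts [7, 47, 51, 97, 101]
  DwuIX (GCGGTTCT, off=4): starts [53, 84] → cuts [57, 88]

All cut coordinates (distinct, sorted): [7, 14, 17, 19, 24, 27, 47, 51, 57, 65, 71, 80, 88, 97, 101, 103, 113]

Fragment lengths:
  [0,7): 7 bp
  [7,14): 7 bp
  [14,17): 3 bp
  [17,19): 2 bp
  [19,24): 5 bp
  [24,27): 3 bp
  [27,47): 20 bp
  [47,51): 4 bp
  [51,57): 6 bp
  [57,65): 8 bp
  [65,71): 6 bp
  [71,80): 9 bp
  [80,88): 8 bp
  [88,97): 9 bp
  [97,101): 4 bp
  [101,103): 2 bp
  [103,113): 10 bp
  [113,126): 13 bp

[2,2,3,3,4,4,5,6,6,7,7,8,8,9,9,10,13,20]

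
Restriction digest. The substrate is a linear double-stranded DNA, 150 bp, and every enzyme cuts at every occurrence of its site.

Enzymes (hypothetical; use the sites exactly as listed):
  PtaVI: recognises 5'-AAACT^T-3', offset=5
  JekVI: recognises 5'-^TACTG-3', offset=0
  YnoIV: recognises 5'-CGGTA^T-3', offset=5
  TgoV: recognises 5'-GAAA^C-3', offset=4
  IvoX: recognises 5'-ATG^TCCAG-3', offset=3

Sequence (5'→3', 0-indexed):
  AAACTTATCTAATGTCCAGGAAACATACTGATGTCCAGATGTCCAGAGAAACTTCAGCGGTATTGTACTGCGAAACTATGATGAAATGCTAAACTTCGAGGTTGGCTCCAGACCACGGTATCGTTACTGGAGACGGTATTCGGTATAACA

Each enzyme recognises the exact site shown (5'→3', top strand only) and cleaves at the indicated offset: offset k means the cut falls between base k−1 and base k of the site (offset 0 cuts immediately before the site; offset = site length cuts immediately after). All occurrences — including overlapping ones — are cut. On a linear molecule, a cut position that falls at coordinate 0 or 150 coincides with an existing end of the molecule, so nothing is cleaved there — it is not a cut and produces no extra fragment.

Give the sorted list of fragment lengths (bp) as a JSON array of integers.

[2,2,3,4,5,5,7,8,8,9,9,9,10,10,14,20,25]

Site scan:
  PtaVI (AAACTT, off=5): starts [0, 48, 90] → cuts [5, 53, 95]
  JekVI (TACTG, off=0): starts [25, 65, 124] → cuts [25, 65, 124]
  YnoIV (CGGTAT, off=5): starts [57, 115, 133, 140] → cuts [62, 120, 138, 145]
  TgoV (GAAAC, off=4): starts [19, 47, 71] → cuts [23, 51, 75]
  IvoX (ATGTCCAG, off=3): starts [11, 30, 38] → cuts [14, 33, 41]

All cut coordinates (distinct, sorted): [5, 14, 23, 25, 33, 41, 51, 53, 62, 65, 75, 95, 120, 124, 138, 145]

Fragments:
  [0,5): 5 bp
  [5,14): 9 bp
  [14,23): 9 bp
  [23,25): 2 bp
  [25,33): 8 bp
  [33,41): 8 bp
  [41,51): 10 bp
  [51,53): 2 bp
  [53,62): 9 bp
  [62,65): 3 bp
  [65,75): 10 bp
  [75,95): 20 bp
  [95,120): 25 bp
  [120,124): 4 bp
  [124,138): 14 bp
  [138,145): 7 bp
  [145,150): 5 bp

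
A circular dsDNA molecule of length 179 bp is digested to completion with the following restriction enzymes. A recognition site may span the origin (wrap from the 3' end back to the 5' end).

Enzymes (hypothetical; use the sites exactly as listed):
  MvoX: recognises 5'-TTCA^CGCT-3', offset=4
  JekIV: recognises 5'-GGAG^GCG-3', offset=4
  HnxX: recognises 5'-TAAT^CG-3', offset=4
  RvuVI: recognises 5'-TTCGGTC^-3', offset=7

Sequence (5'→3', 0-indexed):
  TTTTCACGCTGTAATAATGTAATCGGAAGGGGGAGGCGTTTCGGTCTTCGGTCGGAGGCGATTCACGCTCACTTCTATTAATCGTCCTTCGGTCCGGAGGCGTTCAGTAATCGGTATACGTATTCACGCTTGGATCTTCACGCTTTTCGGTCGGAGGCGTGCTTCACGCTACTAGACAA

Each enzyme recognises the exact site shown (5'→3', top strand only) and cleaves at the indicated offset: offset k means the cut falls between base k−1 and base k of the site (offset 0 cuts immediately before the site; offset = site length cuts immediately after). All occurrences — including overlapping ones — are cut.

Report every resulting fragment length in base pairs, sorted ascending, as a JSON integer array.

[4,4,5,7,8,10,11,12,12,12,12,14,15,17,17,19]

Scan for sites:
  MvoX TTCACGCT/4: at [2, 61, 122, 136, 162] ⇒ [6, 65, 126, 140, 166]
  JekIV GGAGGCG/4: at [31, 53, 95, 152] ⇒ [35, 57, 99, 156]
  HnxX TAATCG/4: at [19, 78, 107] ⇒ [23, 82, 111]
  RvuVI TTCGGTC/7: at [39, 46, 87, 145] ⇒ [46, 53, 94, 152]

Pooled cuts: [6, 23, 35, 46, 53, 57, 65, 82, 94, 99, 111, 126, 140, 152, 156, 166]

Fragments:
  6→23: 17 bp
  23→35: 12 bp
  35→46: 11 bp
  46→53: 7 bp
  53→57: 4 bp
  57→65: 8 bp
  65→82: 17 bp
  82→94: 12 bp
  94→99: 5 bp
  99→111: 12 bp
  111→126: 15 bp
  126→140: 14 bp
  140→152: 12 bp
  152→156: 4 bp
  156→166: 10 bp
  166→6 (wrap): 179-166+6 = 19 bp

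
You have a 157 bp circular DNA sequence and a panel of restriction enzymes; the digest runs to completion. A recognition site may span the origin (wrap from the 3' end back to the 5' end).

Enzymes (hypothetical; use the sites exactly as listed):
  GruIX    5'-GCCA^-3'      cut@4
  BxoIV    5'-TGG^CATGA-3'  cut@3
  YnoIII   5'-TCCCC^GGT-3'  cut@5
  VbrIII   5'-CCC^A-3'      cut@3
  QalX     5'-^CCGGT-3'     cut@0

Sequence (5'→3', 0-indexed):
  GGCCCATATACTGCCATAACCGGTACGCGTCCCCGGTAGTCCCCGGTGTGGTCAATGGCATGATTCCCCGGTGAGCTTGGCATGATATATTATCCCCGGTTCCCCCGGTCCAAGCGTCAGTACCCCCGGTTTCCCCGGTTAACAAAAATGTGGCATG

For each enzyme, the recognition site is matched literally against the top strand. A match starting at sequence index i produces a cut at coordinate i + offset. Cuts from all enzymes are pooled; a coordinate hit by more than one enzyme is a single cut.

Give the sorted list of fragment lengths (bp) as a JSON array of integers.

[2,2,2,2,2,3,7,8,9,9,11,11,13,14,15,21,26]

Site scan:
  GruIX (GCCA, off=4): starts [12] → cuts [16]
  BxoIV (TGGCATGA, off=3): starts [55, 77] → cuts [58, 80]
  YnoIII (TCCCCGGT, off=5): starts [29, 39, 64, 92, 131] → cuts [34, 44, 69, 97, 136]
  VbrIII (CCCA, off=3): starts [2] → cuts [5]
  QalX (CCGGT, off=0): starts [19, 32, 42, 67, 95, 104, 125, 134] → cuts [19, 32, 42, 67, 95, 104, 125, 134]

Pooled cuts: [5, 16, 19, 32, 34, 42, 44, 58, 67, 69, 80, 95, 97, 104, 125, 134, 136]

Fragment lengths:
  5→16: 11 bp
  16→19: 3 bp
  19→32: 13 bp
  32→34: 2 bp
  34→42: 8 bp
  42→44: 2 bp
  44→58: 14 bp
  58→67: 9 bp
  67→69: 2 bp
  69→80: 11 bp
  80→95: 15 bp
  95→97: 2 bp
  97→104: 7 bp
  104→125: 21 bp
  125→134: 9 bp
  134→136: 2 bp
  136→5 (wrap): 157-136+5 = 26 bp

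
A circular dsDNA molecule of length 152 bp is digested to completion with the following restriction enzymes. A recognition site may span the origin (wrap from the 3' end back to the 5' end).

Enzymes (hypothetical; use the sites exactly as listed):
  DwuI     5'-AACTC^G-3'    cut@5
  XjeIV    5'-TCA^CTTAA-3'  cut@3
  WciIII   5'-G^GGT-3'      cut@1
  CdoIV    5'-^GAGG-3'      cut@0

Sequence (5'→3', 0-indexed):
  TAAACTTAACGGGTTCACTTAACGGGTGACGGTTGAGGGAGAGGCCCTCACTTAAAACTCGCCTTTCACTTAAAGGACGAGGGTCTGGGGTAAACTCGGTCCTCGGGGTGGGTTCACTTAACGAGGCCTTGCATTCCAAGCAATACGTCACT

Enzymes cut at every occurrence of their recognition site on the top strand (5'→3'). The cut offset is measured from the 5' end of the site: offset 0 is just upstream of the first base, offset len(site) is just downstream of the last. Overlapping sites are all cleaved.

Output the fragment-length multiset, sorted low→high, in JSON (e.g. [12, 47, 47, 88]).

Site scan:
  DwuI (AACTCG, off=5): starts [55, 92] → cuts [60, 97]
  XjeIV (TCACTTAA, off=3): starts [14, 47, 65, 113, 147] → cuts [17, 50, 68, 116, 150]
  WciIII (GGGT, off=1): starts [10, 23, 80, 87, 105, 109] → cuts [11, 24, 81, 88, 106, 110]
  CdoIV (GAGG, off=0): starts [34, 40, 78, 122] → cuts [34, 40, 78, 122]

All cut coordinates (distinct, sorted): [11, 17, 24, 34, 40, 50, 60, 68, 78, 81, 88, 97, 106, 110, 116, 122, 150]

Fragments:
  11→17: 6 bp
  17→24: 7 bp
  24→34: 10 bp
  34→40: 6 bp
  40→50: 10 bp
  50→60: 10 bp
  60→68: 8 bp
  68→78: 10 bp
  78→81: 3 bp
  81→88: 7 bp
  88→97: 9 bp
  97→106: 9 bp
  106→110: 4 bp
  110→116: 6 bp
  116→122: 6 bp
  122→150: 28 bp
  150→11 (wrap): 152-150+11 = 13 bp

[3,4,6,6,6,6,7,7,8,9,9,10,10,10,10,13,28]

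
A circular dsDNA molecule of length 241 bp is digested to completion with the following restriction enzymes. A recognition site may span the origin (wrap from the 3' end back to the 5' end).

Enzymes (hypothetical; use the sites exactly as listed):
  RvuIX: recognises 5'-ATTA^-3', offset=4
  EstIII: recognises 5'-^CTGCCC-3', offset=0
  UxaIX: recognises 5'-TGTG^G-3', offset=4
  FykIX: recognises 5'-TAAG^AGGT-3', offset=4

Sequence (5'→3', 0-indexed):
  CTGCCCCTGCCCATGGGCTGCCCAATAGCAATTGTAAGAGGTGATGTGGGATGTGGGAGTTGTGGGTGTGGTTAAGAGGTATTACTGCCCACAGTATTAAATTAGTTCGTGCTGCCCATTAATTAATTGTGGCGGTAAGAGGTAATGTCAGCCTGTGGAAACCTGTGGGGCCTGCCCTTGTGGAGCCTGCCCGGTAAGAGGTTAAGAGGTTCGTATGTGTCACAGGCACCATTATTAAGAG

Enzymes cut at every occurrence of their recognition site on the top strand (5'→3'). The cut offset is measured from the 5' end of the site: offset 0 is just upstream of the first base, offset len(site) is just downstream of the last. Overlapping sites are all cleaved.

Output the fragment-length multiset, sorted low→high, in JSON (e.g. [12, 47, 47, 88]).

Site scan:
  RvuIX (ATTA, off=4): starts [80, 95, 100, 117, 121, 230, 233] → cuts [84, 99, 104, 121, 125, 234, 237]
  EstIII (CTGCCC, off=0): starts [0, 6, 17, 84, 111, 171, 186] → cuts [0, 6, 17, 84, 111, 171, 186]
  UxaIX (TGTGG, off=4): starts [44, 51, 60, 66, 127, 153, 163, 178] → cuts [48, 55, 64, 70, 131, 157, 167, 182]
  FykIX (TAAGAGGT, off=4): starts [34, 72, 135, 194, 202] → cuts [38, 76, 139, 198, 206]

All cut coordinates (distinct, sorted): [0, 6, 17, 38, 48, 55, 64, 70, 76, 84, 99, 104, 111, 121, 125, 131, 139, 157, 167, 171, 182, 186, 198, 206, 234, 237]

Fragment lengths:
  0→6: 6 bp
  6→17: 11 bp
  17→38: 21 bp
  38→48: 10 bp
  48→55: 7 bp
  55→64: 9 bp
  64→70: 6 bp
  70→76: 6 bp
  76→84: 8 bp
  84→99: 15 bp
  99→104: 5 bp
  104→111: 7 bp
  111→121: 10 bp
  121→125: 4 bp
  125→131: 6 bp
  131→139: 8 bp
  139→157: 18 bp
  157→167: 10 bp
  167→171: 4 bp
  171→182: 11 bp
  182→186: 4 bp
  186→198: 12 bp
  198→206: 8 bp
  206→234: 28 bp
  234→237: 3 bp
  237→0 (wrap): 241-237+0 = 4 bp

[3,4,4,4,4,5,6,6,6,6,7,7,8,8,8,9,10,10,10,11,11,12,15,18,21,28]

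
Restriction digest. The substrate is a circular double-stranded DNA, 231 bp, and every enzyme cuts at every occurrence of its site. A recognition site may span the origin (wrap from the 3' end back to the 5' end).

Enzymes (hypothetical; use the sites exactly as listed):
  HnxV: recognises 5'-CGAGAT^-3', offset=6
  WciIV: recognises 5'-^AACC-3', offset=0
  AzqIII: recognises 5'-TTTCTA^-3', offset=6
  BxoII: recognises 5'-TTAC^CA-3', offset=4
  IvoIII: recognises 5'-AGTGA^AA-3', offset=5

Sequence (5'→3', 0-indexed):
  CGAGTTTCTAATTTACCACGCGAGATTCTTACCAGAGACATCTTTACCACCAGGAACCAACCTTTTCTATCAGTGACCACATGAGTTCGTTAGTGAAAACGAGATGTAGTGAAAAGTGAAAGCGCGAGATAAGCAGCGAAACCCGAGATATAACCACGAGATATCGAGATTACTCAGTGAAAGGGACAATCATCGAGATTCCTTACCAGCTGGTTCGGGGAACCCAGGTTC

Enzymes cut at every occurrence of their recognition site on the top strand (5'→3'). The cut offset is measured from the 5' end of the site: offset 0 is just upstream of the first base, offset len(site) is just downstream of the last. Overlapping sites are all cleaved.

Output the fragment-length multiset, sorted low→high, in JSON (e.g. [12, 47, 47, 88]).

Site scan:
  HnxV (CGAGAT, off=6): starts [20, 99, 124, 143, 156, 164, 193] → cuts [26, 105, 130, 149, 162, 170, 199]
  WciIV (AACC, off=0): starts [54, 58, 139, 151, 220] → cuts [54, 58, 139, 151, 220]
  AzqIII (TTTCTA, off=6): starts [4, 63] → cuts [10, 69]
  BxoII (TTACCA, off=4): starts [12, 28, 43, 202] → cuts [16, 32, 47, 206]
  IvoIII (AGTGAAA, off=5): starts [91, 107, 114, 175] → cuts [96, 112, 119, 180]

Pooled cuts: [10, 16, 26, 32, 47, 54, 58, 69, 96, 105, 112, 119, 130, 139, 149, 151, 162, 170, 180, 199, 206, 220]

Fragments:
  10→16: 6 bp
  16→26: 10 bp
  26→32: 6 bp
  32→47: 15 bp
  47→54: 7 bp
  54→58: 4 bp
  58→69: 11 bp
  69→96: 27 bp
  96→105: 9 bp
  105→112: 7 bp
  112→119: 7 bp
  119→130: 11 bp
  130→139: 9 bp
  139→149: 10 bp
  149→151: 2 bp
  151→162: 11 bp
  162→170: 8 bp
  170→180: 10 bp
  180→199: 19 bp
  199→206: 7 bp
  206→220: 14 bp
  220→10 (wrap): 231-220+10 = 21 bp

[2,4,6,6,7,7,7,7,8,9,9,10,10,10,11,11,11,14,15,19,21,27]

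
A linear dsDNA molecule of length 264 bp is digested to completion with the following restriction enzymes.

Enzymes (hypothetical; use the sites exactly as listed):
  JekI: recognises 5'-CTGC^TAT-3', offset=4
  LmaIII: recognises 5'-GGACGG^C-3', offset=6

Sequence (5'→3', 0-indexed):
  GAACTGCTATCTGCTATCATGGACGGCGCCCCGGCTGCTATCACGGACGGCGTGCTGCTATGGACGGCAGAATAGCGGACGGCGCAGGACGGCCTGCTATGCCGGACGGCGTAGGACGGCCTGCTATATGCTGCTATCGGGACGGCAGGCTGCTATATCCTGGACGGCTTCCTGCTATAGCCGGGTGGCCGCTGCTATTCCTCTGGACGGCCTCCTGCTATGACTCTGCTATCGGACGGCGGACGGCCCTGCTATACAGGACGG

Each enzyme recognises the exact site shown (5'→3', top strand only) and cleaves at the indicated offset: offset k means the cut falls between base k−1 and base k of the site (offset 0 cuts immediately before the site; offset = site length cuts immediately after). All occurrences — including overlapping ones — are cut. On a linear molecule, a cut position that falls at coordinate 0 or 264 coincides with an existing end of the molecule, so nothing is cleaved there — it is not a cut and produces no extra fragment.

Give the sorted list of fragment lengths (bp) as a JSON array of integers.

Per-enzyme occurrences:
  JekI CTGCTAT/4: at [3, 10, 34, 54, 93, 120, 130, 149, 171, 191, 214, 225, 248] ⇒ [7, 14, 38, 58, 97, 124, 134, 153, 175, 195, 218, 229, 252]
  LmaIII GGACGGC/6: at [20, 44, 61, 76, 86, 103, 113, 139, 161, 204, 233, 240] ⇒ [26, 50, 67, 82, 92, 109, 119, 145, 167, 210, 239, 246]

Pooled cuts: [7, 14, 26, 38, 50, 58, 67, 82, 92, 97, 109, 119, 124, 134, 145, 153, 167, 175, 195, 210, 218, 229, 239, 246, 252]

Fragments:
  [0,7): 7 bp
  [7,14): 7 bp
  [14,26): 12 bp
  [26,38): 12 bp
  [38,50): 12 bp
  [50,58): 8 bp
  [58,67): 9 bp
  [67,82): 15 bp
  [82,92): 10 bp
  [92,97): 5 bp
  [97,109): 12 bp
  [109,119): 10 bp
  [119,124): 5 bp
  [124,134): 10 bp
  [134,145): 11 bp
  [145,153): 8 bp
  [153,167): 14 bp
  [167,175): 8 bp
  [175,195): 20 bp
  [195,210): 15 bp
  [210,218): 8 bp
  [218,229): 11 bp
  [229,239): 10 bp
  [239,246): 7 bp
  [246,252): 6 bp
  [252,264): 12 bp

[5,5,6,7,7,7,8,8,8,8,9,10,10,10,10,11,11,12,12,12,12,12,14,15,15,20]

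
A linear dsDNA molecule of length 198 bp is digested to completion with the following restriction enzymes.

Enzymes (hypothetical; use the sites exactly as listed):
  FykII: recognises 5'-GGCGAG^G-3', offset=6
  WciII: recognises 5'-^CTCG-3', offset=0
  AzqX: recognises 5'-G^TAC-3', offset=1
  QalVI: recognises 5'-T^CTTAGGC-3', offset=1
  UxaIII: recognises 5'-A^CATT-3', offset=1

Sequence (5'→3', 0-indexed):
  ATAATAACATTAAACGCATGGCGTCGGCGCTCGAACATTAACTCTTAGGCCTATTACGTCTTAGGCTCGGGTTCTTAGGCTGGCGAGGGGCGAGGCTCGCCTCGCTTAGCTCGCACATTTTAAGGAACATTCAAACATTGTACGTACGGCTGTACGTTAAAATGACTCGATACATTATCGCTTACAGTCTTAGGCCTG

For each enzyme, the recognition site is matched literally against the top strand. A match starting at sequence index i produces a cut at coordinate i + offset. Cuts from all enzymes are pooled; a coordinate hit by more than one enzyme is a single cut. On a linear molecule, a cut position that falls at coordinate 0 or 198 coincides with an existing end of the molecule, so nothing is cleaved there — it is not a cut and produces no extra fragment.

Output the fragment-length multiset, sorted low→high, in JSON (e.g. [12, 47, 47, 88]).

[1,4,5,5,6,6,6,7,7,7,8,8,8,8,9,10,12,13,14,16,16,22]

Site scan:
  FykII (GGCGAGG, off=6): starts [81, 88] → cuts [87, 94]
  WciII (CTCG, off=0): starts [29, 65, 95, 100, 109, 165] → cuts [29, 65, 95, 100, 109, 165]
  AzqX (GTAC, off=1): starts [139, 143, 151] → cuts [140, 144, 152]
  QalVI (TCTTAGGC, off=1): starts [42, 58, 72, 187] → cuts [43, 59, 73, 188]
  UxaIII (ACATT, off=1): starts [6, 34, 114, 126, 134, 171] → cuts [7, 35, 115, 127, 135, 172]

Pooled cuts: [7, 29, 35, 43, 59, 65, 73, 87, 94, 95, 100, 109, 115, 127, 135, 140, 144, 152, 165, 172, 188]

Fragments:
  [0,7): 7 bp
  [7,29): 22 bp
  [29,35): 6 bp
  [35,43): 8 bp
  [43,59): 16 bp
  [59,65): 6 bp
  [65,73): 8 bp
  [73,87): 14 bp
  [87,94): 7 bp
  [94,95): 1 bp
  [95,100): 5 bp
  [100,109): 9 bp
  [109,115): 6 bp
  [115,127): 12 bp
  [127,135): 8 bp
  [135,140): 5 bp
  [140,144): 4 bp
  [144,152): 8 bp
  [152,165): 13 bp
  [165,172): 7 bp
  [172,188): 16 bp
  [188,198): 10 bp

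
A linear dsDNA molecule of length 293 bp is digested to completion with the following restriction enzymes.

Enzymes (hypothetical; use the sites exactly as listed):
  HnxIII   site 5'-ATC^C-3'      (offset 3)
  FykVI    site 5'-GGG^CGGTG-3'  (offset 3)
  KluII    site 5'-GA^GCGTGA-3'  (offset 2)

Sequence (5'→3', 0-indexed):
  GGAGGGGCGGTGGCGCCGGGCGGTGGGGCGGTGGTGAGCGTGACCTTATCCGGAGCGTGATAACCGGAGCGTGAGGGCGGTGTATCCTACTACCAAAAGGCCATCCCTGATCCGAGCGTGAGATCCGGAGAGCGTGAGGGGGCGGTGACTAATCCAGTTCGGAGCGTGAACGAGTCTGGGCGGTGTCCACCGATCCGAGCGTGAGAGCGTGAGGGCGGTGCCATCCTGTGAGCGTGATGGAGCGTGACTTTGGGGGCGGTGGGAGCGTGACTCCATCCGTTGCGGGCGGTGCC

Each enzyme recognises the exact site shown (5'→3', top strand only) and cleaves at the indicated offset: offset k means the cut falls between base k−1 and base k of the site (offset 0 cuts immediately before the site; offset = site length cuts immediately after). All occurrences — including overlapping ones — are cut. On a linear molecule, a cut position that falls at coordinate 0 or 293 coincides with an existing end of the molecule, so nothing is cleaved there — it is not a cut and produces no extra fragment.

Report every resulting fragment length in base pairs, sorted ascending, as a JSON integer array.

Per-enzyme occurrences:
  HnxIII (ATCC, off=3): starts [47, 83, 102, 109, 122, 151, 192, 222, 274] → cuts [50, 86, 105, 112, 125, 154, 195, 225, 277]
  FykVI (GGGCGGTG, off=3): starts [4, 17, 25, 74, 139, 177, 212, 253, 283] → cuts [7, 20, 28, 77, 142, 180, 215, 256, 286]
  KluII (GAGCGTGA, off=2): starts [35, 52, 66, 113, 129, 161, 196, 204, 229, 239, 262] → cuts [37, 54, 68, 115, 131, 163, 198, 206, 231, 241, 264]

All cut coordinates (distinct, sorted): [7, 20, 28, 37, 50, 54, 68, 77, 86, 105, 112, 115, 125, 131, 142, 154, 163, 180, 195, 198, 206, 215, 225, 231, 241, 256, 264, 277, 286]

Fragment lengths:
  [0,7): 7 bp
  [7,20): 13 bp
  [20,28): 8 bp
  [28,37): 9 bp
  [37,50): 13 bp
  [50,54): 4 bp
  [54,68): 14 bp
  [68,77): 9 bp
  [77,86): 9 bp
  [86,105): 19 bp
  [105,112): 7 bp
  [112,115): 3 bp
  [115,125): 10 bp
  [125,131): 6 bp
  [131,142): 11 bp
  [142,154): 12 bp
  [154,163): 9 bp
  [163,180): 17 bp
  [180,195): 15 bp
  [195,198): 3 bp
  [198,206): 8 bp
  [206,215): 9 bp
  [215,225): 10 bp
  [225,231): 6 bp
  [231,241): 10 bp
  [241,256): 15 bp
  [256,264): 8 bp
  [264,277): 13 bp
  [277,286): 9 bp
  [286,293): 7 bp

[3,3,4,6,6,7,7,7,8,8,8,9,9,9,9,9,9,10,10,10,11,12,13,13,13,14,15,15,17,19]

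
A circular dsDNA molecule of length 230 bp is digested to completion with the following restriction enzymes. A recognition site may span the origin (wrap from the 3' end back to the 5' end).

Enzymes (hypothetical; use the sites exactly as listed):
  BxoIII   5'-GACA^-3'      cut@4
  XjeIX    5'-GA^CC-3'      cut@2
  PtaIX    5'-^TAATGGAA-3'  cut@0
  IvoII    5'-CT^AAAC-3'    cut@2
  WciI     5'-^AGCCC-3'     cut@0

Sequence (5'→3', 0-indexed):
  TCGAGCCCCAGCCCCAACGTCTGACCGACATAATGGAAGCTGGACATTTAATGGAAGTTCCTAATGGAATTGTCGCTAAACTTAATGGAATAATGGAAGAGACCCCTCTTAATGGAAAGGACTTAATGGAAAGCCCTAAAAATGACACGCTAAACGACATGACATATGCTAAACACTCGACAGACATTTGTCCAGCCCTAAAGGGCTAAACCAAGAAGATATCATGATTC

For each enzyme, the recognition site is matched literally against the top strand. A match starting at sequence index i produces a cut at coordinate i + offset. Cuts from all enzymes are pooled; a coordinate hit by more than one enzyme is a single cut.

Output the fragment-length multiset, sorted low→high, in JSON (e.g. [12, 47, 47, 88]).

Scan for sites:
  BxoIII (GACA, off=4): starts [26, 42, 143, 155, 160, 178, 182] → cuts [30, 46, 147, 159, 164, 182, 186]
  XjeIX (GACC, off=2): starts [22, 100] → cuts [24, 102]
  PtaIX (TAATGGAA, off=0): starts [30, 48, 61, 82, 90, 109, 123] → cuts [30, 48, 61, 82, 90, 109, 123]
  IvoII (CTAAAC, off=2): starts [75, 149, 168, 205] → cuts [77, 151, 170, 207]
  WciI (AGCCC, off=0): starts [3, 9, 131, 193] → cuts [3, 9, 131, 193]

Pooled cuts: [3, 9, 24, 30, 46, 48, 61, 77, 82, 90, 102, 109, 123, 131, 147, 151, 159, 164, 170, 182, 186, 193, 207]

Fragment lengths:
  3→9: 6 bp
  9→24: 15 bp
  24→30: 6 bp
  30→46: 16 bp
  46→48: 2 bp
  48→61: 13 bp
  61→77: 16 bp
  77→82: 5 bp
  82→90: 8 bp
  90→102: 12 bp
  102→109: 7 bp
  109→123: 14 bp
  123→131: 8 bp
  131→147: 16 bp
  147→151: 4 bp
  151→159: 8 bp
  159→164: 5 bp
  164→170: 6 bp
  170→182: 12 bp
  182→186: 4 bp
  186→193: 7 bp
  193→207: 14 bp
  207→3 (wrap): 230-207+3 = 26 bp

[2,4,4,5,5,6,6,6,7,7,8,8,8,12,12,13,14,14,15,16,16,16,26]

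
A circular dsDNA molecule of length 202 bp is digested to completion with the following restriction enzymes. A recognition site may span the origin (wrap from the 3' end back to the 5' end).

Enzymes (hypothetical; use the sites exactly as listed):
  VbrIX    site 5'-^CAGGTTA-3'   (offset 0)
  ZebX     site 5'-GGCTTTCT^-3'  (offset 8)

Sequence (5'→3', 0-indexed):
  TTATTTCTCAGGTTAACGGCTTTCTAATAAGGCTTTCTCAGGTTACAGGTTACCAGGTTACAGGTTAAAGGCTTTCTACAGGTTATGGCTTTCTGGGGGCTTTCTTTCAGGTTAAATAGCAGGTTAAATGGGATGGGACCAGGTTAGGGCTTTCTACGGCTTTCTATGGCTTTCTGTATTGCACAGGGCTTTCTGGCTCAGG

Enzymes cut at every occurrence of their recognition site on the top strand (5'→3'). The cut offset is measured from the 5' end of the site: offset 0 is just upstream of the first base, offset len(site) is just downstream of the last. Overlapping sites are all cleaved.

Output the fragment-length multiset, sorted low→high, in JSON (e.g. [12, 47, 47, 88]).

[1,2,4,7,7,8,10,10,11,12,12,13,16,16,17,17,19,20]

Site scan:
  VbrIX (CAGGTTA, off=0): starts [8, 38, 45, 53, 60, 78, 107, 119, 139, 198] → cuts [8, 38, 45, 53, 60, 78, 107, 119, 139, 198]
  ZebX (GGCTTTCT, off=8): starts [17, 30, 69, 86, 97, 147, 157, 167, 186] → cuts [25, 38, 77, 94, 105, 155, 165, 175, 194]

Pooled cuts: [8, 25, 38, 45, 53, 60, 77, 78, 94, 105, 107, 119, 139, 155, 165, 175, 194, 198]

Fragment lengths:
  8→25: 17 bp
  25→38: 13 bp
  38→45: 7 bp
  45→53: 8 bp
  53→60: 7 bp
  60→77: 17 bp
  77→78: 1 bp
  78→94: 16 bp
  94→105: 11 bp
  105→107: 2 bp
  107→119: 12 bp
  119→139: 20 bp
  139→155: 16 bp
  155→165: 10 bp
  165→175: 10 bp
  175→194: 19 bp
  194→198: 4 bp
  198→8 (wrap): 202-198+8 = 12 bp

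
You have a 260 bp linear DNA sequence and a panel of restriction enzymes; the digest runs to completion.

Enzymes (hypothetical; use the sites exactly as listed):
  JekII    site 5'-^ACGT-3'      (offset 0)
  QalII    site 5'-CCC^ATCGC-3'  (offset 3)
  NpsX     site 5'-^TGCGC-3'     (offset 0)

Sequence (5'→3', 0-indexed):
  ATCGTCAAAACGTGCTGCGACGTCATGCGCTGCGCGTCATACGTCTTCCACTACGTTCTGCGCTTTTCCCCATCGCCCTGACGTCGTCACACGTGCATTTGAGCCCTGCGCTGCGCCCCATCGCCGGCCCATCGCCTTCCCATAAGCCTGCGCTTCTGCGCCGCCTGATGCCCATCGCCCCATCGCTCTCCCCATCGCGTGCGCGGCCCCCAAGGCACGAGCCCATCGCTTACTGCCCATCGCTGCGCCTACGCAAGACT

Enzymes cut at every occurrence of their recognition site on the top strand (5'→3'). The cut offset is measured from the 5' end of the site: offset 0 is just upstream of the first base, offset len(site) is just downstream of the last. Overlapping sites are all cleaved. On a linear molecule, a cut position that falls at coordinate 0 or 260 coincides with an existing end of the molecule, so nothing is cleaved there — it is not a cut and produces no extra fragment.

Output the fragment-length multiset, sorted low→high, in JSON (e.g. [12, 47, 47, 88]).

Per-enzyme occurrences:
  JekII (ACGT, off=0): starts [9, 19, 40, 52, 80, 90] → cuts [9, 19, 40, 52, 80, 90]
  QalII (CCCATCGC, off=3): starts [68, 116, 127, 170, 178, 190, 221, 235] → cuts [71, 119, 130, 173, 181, 193, 224, 238]
  NpsX (TGCGC, off=0): starts [25, 30, 58, 106, 111, 148, 156, 199, 243] → cuts [25, 30, 58, 106, 111, 148, 156, 199, 243]

All cut coordinates (distinct, sorted): [9, 19, 25, 30, 40, 52, 58, 71, 80, 90, 106, 111, 119, 130, 148, 156, 173, 181, 193, 199, 224, 238, 243]

Fragment lengths:
  [0,9): 9 bp
  [9,19): 10 bp
  [19,25): 6 bp
  [25,30): 5 bp
  [30,40): 10 bp
  [40,52): 12 bp
  [52,58): 6 bp
  [58,71): 13 bp
  [71,80): 9 bp
  [80,90): 10 bp
  [90,106): 16 bp
  [106,111): 5 bp
  [111,119): 8 bp
  [119,130): 11 bp
  [130,148): 18 bp
  [148,156): 8 bp
  [156,173): 17 bp
  [173,181): 8 bp
  [181,193): 12 bp
  [193,199): 6 bp
  [199,224): 25 bp
  [224,238): 14 bp
  [238,243): 5 bp
  [243,260): 17 bp

[5,5,5,6,6,6,8,8,8,9,9,10,10,10,11,12,12,13,14,16,17,17,18,25]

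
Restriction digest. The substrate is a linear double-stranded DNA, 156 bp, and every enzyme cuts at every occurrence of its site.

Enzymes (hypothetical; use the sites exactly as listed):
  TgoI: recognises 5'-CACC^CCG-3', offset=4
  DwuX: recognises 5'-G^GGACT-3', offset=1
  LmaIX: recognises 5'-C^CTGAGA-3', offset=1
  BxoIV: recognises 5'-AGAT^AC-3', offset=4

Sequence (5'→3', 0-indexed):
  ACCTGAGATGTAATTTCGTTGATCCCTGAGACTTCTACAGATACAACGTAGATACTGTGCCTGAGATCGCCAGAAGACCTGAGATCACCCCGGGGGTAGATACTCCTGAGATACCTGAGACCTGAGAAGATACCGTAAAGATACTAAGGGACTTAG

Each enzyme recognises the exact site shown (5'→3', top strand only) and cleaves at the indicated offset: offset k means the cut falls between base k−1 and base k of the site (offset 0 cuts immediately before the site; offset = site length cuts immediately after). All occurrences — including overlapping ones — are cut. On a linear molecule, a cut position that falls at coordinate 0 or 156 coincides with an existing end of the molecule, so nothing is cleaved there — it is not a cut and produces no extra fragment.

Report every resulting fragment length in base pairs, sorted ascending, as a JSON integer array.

[2,2,4,6,7,7,7,8,10,11,11,11,12,17,18,23]

Per-enzyme occurrences:
  TgoI (CACCCCG, off=4): starts [85] → cuts [89]
  DwuX (GGGACT, off=1): starts [147] → cuts [148]
  LmaIX (CCTGAGA, off=1): starts [1, 24, 59, 77, 104, 113, 120] → cuts [2, 25, 60, 78, 105, 114, 121]
  BxoIV (AGATAC, off=4): starts [38, 49, 97, 108, 127, 138] → cuts [42, 53, 101, 112, 131, 142]

Pooled cuts: [2, 25, 42, 53, 60, 78, 89, 101, 105, 112, 114, 121, 131, 142, 148]

Fragments:
  [0,2): 2 bp
  [2,25): 23 bp
  [25,42): 17 bp
  [42,53): 11 bp
  [53,60): 7 bp
  [60,78): 18 bp
  [78,89): 11 bp
  [89,101): 12 bp
  [101,105): 4 bp
  [105,112): 7 bp
  [112,114): 2 bp
  [114,121): 7 bp
  [121,131): 10 bp
  [131,142): 11 bp
  [142,148): 6 bp
  [148,156): 8 bp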